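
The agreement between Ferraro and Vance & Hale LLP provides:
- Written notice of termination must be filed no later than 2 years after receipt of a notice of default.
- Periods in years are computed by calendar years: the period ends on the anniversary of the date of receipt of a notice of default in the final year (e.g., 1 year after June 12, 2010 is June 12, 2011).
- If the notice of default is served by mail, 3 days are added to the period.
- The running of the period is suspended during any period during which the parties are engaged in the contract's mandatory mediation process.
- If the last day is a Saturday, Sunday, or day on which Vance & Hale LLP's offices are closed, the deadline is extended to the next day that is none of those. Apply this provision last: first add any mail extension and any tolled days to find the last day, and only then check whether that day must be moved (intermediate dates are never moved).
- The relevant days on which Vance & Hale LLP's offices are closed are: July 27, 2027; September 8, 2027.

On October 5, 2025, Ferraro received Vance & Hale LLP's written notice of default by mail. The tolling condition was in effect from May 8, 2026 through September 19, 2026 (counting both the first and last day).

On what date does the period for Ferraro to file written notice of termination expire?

February 21, 2028

2 years after October 5, 2025 is October 5, 2027.
Service was by mail, adding 3 days: October 5, 2027 + 3 days = October 8, 2027.
From May 8, 2026 through September 19, 2026 inclusive is 135 days; tolling adds 135 days: October 8, 2027 + 135 days = February 20, 2028.
February 20, 2028 is Sunday. The next qualifying day is February 21, 2028.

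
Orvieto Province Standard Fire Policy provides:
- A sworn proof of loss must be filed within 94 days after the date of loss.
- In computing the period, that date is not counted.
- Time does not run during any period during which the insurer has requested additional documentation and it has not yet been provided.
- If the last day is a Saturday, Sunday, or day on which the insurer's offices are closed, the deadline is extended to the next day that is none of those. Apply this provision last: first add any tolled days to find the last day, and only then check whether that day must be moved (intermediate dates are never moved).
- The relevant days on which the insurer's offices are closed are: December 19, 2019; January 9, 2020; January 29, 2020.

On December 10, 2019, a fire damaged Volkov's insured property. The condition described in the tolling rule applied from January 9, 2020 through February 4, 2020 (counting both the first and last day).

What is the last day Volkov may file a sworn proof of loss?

94 days after December 10, 2019 is March 13, 2020.
From January 9, 2020 through February 4, 2020 inclusive is 27 days; tolling adds 27 days: March 13, 2020 + 27 days = April 9, 2020.
April 9, 2020 is a Thursday and not a day on which the insurer's offices are closed, so no extension applies.

April 9, 2020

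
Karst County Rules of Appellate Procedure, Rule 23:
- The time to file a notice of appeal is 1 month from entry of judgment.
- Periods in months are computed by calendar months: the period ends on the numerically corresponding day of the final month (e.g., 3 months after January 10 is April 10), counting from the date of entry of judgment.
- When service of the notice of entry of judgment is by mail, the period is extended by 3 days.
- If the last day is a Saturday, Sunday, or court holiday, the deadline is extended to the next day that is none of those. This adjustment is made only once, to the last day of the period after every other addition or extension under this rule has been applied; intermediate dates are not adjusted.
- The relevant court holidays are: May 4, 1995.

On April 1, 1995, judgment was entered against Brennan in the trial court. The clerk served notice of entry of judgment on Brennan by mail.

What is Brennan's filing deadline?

May 5, 1995

1 month after April 1, 1995 is May 1, 1995.
Service was by mail, adding 3 days: May 1, 1995 + 3 days = May 4, 1995.
May 4, 1995 is a listed holiday. The next qualifying day is May 5, 1995.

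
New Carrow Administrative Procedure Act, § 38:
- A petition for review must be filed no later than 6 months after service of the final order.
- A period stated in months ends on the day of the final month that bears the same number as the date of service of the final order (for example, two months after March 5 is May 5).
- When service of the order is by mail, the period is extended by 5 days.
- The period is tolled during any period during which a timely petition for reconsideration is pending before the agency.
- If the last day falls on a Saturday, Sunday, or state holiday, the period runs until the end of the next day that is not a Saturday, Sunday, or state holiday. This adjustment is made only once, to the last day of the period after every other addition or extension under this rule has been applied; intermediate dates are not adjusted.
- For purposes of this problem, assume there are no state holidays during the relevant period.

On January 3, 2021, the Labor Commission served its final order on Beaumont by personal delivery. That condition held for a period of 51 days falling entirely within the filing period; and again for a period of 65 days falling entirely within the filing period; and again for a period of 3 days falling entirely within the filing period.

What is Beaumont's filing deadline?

6 months after January 3, 2021 is July 3, 2021.
Service was not by mail, so no mail extension applies.
Tolling adds 51 days: July 3, 2021 + 51 days = August 23, 2021.
Tolling adds 65 days: August 23, 2021 + 65 days = October 27, 2021.
Tolling adds 3 days: October 27, 2021 + 3 days = October 30, 2021.
October 30, 2021 is Saturday; October 31, 2021 is Sunday. The next qualifying day is November 1, 2021.

November 1, 2021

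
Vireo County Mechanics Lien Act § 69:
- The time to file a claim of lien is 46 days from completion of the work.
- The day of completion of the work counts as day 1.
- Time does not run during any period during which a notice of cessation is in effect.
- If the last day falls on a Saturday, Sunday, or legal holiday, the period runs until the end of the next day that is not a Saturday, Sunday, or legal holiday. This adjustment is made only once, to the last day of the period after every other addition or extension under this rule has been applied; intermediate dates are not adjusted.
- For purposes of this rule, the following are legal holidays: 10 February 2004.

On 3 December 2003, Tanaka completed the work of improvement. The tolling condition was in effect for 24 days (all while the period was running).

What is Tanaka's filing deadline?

Counting 3 December 2003 as day 1, day 46 is January 17, 2004.
Tolling adds 24 days: January 17, 2004 + 24 days = February 10, 2004.
February 10, 2004 is a listed holiday. The next qualifying day is February 11, 2004.

February 11, 2004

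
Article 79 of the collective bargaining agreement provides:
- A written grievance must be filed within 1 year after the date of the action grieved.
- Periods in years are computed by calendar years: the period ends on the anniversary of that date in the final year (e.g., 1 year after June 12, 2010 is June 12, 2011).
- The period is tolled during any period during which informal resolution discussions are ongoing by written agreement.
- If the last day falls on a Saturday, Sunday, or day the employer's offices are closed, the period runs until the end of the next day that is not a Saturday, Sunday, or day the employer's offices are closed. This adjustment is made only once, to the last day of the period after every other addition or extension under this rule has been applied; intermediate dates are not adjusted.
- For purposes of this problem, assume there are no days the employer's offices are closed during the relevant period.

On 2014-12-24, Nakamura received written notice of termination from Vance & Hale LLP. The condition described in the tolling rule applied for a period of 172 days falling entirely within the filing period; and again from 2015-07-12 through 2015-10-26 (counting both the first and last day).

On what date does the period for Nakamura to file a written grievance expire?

September 28, 2016

1 year after 2014-12-24 is December 24, 2015.
Tolling adds 172 days: December 24, 2015 + 172 days = June 13, 2016.
From July 12, 2015 through October 26, 2015 inclusive is 107 days; tolling adds 107 days: June 13, 2016 + 107 days = September 28, 2016.
September 28, 2016 is a Wednesday and not a day the employer's offices are closed, so no extension applies.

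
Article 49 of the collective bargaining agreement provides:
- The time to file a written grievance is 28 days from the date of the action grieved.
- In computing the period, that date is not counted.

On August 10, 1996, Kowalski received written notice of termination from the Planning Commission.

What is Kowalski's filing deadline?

28 days after August 10, 1996 is September 7, 1996.

September 7, 1996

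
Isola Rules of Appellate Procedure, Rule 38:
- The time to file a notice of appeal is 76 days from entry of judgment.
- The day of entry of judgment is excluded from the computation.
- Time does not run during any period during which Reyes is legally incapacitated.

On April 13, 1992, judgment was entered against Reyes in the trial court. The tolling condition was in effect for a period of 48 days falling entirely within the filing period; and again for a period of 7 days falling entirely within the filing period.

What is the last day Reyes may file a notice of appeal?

August 22, 1992

76 days after April 13, 1992 is June 28, 1992.
Tolling adds 48 days: June 28, 1992 + 48 days = August 15, 1992.
Tolling adds 7 days: August 15, 1992 + 7 days = August 22, 1992.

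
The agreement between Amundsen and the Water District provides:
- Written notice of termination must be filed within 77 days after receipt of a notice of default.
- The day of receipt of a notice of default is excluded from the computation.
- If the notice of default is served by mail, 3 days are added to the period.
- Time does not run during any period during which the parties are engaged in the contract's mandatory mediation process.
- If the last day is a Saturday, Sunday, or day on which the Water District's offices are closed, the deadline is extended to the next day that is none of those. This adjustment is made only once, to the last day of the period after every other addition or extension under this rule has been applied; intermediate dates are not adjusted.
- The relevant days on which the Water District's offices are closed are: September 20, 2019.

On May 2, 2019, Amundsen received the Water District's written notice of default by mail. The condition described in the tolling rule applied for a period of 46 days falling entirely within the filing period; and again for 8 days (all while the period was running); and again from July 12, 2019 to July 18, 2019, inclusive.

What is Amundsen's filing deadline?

77 days after May 2, 2019 is July 18, 2019.
Service was by mail, adding 3 days: July 18, 2019 + 3 days = July 21, 2019.
Tolling adds 46 days: July 21, 2019 + 46 days = September 5, 2019.
Tolling adds 8 days: September 5, 2019 + 8 days = September 13, 2019.
From July 12, 2019 through July 18, 2019 inclusive is 7 days; tolling adds 7 days: September 13, 2019 + 7 days = September 20, 2019.
September 20, 2019 is a listed holiday; September 21, 2019 is Saturday; September 22, 2019 is Sunday. The next qualifying day is September 23, 2019.

September 23, 2019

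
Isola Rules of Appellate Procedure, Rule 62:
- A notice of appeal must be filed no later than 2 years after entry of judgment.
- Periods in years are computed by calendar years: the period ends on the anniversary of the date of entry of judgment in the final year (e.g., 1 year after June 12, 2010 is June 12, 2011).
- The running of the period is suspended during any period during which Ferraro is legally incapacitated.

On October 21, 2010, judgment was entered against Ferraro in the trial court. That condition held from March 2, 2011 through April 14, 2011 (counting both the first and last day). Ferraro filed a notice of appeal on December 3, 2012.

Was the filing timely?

2 years after October 21, 2010 is October 21, 2012.
From March 2, 2011 through April 14, 2011 inclusive is 44 days; tolling adds 44 days: October 21, 2012 + 44 days = December 4, 2012.
The deadline is December 4, 2012; the filing on December 3, 2012 is on or before that date.

Yes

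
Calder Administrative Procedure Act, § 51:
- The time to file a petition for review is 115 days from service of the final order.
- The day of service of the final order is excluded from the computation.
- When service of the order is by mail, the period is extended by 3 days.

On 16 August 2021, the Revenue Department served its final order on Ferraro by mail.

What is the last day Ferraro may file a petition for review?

December 12, 2021

115 days after 16 August 2021 is December 9, 2021.
Service was by mail, adding 3 days: December 9, 2021 + 3 days = December 12, 2021.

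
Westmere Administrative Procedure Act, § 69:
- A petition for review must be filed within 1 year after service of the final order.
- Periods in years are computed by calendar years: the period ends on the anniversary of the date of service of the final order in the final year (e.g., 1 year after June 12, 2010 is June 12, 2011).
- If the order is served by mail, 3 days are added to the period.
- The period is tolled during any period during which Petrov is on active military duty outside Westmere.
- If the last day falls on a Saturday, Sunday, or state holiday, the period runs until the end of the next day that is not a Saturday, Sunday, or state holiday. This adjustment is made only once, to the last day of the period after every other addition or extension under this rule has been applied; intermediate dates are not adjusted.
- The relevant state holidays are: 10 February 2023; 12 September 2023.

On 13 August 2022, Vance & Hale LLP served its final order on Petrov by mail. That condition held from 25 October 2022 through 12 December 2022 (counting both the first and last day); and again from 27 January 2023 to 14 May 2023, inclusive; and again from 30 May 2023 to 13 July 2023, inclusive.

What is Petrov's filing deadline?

1 year after 13 August 2022 is August 13, 2023.
Service was by mail, adding 3 days: August 13, 2023 + 3 days = August 16, 2023.
From October 25, 2022 through December 12, 2022 inclusive is 49 days; tolling adds 49 days: August 16, 2023 + 49 days = October 4, 2023.
From January 27, 2023 through May 14, 2023 inclusive is 108 days; tolling adds 108 days: October 4, 2023 + 108 days = January 20, 2024.
From May 30, 2023 through July 13, 2023 inclusive is 45 days; tolling adds 45 days: January 20, 2024 + 45 days = March 5, 2024.
March 5, 2024 is a Tuesday and not a state holiday, so no extension applies.

March 5, 2024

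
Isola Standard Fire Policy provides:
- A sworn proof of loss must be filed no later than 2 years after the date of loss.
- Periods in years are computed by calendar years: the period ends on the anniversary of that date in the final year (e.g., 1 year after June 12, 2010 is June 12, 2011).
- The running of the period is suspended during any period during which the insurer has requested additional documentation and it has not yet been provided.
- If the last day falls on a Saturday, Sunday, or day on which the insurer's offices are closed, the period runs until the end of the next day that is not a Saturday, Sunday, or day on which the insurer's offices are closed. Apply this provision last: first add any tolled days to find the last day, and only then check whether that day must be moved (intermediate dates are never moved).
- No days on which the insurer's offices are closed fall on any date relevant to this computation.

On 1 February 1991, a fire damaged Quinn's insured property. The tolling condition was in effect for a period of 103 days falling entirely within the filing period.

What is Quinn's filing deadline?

2 years after 1 February 1991 is February 1, 1993.
Tolling adds 103 days: February 1, 1993 + 103 days = May 15, 1993.
May 15, 1993 is Saturday; May 16, 1993 is Sunday. The next qualifying day is May 17, 1993.

May 17, 1993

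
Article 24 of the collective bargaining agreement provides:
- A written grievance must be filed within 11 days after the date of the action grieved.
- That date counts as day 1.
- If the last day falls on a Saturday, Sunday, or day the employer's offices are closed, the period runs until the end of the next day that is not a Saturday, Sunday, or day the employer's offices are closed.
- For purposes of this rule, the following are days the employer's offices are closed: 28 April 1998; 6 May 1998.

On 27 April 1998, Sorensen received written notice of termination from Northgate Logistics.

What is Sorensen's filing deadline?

May 7, 1998

Counting 27 April 1998 as day 1, day 11 is May 7, 1998.
May 7, 1998 is a Thursday and not a day the employer's offices are closed, so no extension applies.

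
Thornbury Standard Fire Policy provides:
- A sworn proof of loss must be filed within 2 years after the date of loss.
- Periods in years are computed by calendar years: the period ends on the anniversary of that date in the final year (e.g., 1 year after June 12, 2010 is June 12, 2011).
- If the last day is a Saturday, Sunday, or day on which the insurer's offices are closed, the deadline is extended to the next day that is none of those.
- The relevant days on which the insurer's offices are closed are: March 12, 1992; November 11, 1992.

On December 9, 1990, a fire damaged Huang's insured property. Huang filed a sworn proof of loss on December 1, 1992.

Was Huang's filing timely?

2 years after December 9, 1990 is December 9, 1992.
December 9, 1992 is a Wednesday and not a day on which the insurer's offices are closed, so no extension applies.
The deadline is December 9, 1992; the filing on December 1, 1992 is on or before that date.

Yes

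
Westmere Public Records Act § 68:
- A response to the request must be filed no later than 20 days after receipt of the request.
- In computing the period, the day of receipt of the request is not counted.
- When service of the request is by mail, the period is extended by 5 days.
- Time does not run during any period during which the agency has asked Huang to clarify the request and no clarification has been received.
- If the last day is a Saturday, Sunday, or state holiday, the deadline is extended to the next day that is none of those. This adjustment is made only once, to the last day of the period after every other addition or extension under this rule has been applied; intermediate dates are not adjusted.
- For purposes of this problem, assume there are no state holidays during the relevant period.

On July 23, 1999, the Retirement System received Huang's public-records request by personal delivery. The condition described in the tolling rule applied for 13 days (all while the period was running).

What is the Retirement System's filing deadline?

20 days after July 23, 1999 is August 12, 1999.
Service was not by mail, so no mail extension applies.
Tolling adds 13 days: August 12, 1999 + 13 days = August 25, 1999.
August 25, 1999 is a Wednesday and not a state holiday, so no extension applies.

August 25, 1999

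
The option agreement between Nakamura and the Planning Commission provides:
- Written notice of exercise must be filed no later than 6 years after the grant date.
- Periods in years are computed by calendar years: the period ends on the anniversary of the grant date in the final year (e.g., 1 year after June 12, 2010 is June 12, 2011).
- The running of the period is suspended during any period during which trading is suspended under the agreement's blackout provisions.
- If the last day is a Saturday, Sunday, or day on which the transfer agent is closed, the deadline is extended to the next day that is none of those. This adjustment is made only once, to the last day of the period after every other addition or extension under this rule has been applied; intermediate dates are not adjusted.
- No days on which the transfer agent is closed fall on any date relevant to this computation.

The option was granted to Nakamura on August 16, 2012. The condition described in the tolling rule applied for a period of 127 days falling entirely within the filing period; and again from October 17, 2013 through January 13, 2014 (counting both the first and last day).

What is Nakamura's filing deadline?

March 20, 2019

6 years after August 16, 2012 is August 16, 2018.
Tolling adds 127 days: August 16, 2018 + 127 days = December 21, 2018.
From October 17, 2013 through January 13, 2014 inclusive is 89 days; tolling adds 89 days: December 21, 2018 + 89 days = March 20, 2019.
March 20, 2019 is a Wednesday and not a day on which the transfer agent is closed, so no extension applies.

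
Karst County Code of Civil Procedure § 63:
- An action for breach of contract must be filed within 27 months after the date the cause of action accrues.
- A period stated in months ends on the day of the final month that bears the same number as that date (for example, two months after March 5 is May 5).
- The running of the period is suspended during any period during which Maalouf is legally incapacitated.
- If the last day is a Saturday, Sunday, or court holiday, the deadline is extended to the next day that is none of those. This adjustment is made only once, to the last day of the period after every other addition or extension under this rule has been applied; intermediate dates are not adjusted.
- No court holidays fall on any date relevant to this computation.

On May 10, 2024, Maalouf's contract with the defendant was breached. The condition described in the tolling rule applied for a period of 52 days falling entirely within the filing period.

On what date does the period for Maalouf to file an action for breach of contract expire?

27 months after May 10, 2024 is August 10, 2026.
Tolling adds 52 days: August 10, 2026 + 52 days = October 1, 2026.
October 1, 2026 is a Thursday and not a court holiday, so no extension applies.

October 1, 2026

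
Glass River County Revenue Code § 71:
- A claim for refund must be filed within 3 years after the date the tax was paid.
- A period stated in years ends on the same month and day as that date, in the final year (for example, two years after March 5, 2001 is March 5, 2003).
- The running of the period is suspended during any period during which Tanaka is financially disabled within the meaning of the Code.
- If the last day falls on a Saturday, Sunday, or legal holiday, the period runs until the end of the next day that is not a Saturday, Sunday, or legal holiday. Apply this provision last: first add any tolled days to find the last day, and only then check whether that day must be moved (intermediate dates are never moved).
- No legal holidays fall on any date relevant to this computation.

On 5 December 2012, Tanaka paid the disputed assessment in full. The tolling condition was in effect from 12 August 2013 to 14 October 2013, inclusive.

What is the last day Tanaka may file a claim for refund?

3 years after 5 December 2012 is December 5, 2015.
From August 12, 2013 through October 14, 2013 inclusive is 64 days; tolling adds 64 days: December 5, 2015 + 64 days = February 7, 2016.
February 7, 2016 is Sunday. The next qualifying day is February 8, 2016.

February 8, 2016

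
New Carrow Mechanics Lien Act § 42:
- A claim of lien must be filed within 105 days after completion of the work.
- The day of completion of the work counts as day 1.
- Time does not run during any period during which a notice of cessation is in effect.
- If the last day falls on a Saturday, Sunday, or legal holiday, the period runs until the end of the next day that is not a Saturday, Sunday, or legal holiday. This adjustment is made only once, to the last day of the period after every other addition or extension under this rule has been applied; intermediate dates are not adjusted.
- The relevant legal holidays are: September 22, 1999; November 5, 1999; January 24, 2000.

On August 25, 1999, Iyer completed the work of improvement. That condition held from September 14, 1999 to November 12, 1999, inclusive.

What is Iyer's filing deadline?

February 7, 2000

Counting August 25, 1999 as day 1, day 105 is December 7, 1999.
From September 14, 1999 through November 12, 1999 inclusive is 60 days; tolling adds 60 days: December 7, 1999 + 60 days = February 5, 2000.
February 5, 2000 is Saturday; February 6, 2000 is Sunday. The next qualifying day is February 7, 2000.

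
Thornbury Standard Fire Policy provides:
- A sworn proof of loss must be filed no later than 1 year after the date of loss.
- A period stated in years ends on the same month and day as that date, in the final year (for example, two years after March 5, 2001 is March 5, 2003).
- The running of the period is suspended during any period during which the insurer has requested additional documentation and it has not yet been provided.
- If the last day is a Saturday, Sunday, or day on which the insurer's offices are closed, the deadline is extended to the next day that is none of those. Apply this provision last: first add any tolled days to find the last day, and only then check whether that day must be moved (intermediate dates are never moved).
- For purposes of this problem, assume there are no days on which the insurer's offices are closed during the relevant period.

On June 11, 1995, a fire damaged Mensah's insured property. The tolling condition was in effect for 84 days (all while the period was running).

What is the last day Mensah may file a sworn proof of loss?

1 year after June 11, 1995 is June 11, 1996.
Tolling adds 84 days: June 11, 1996 + 84 days = September 3, 1996.
September 3, 1996 is a Tuesday and not a day on which the insurer's offices are closed, so no extension applies.

September 3, 1996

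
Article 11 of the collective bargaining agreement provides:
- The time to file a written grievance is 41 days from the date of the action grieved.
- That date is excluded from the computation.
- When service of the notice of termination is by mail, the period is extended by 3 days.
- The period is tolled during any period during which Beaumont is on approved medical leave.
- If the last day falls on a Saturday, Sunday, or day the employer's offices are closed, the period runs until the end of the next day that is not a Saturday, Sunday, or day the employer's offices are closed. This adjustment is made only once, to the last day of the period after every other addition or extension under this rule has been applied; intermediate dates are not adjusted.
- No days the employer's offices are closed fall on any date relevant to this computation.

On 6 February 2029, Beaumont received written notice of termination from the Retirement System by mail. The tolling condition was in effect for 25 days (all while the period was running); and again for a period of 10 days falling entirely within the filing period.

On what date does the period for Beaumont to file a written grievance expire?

April 26, 2029

41 days after 6 February 2029 is March 19, 2029.
Service was by mail, adding 3 days: March 19, 2029 + 3 days = March 22, 2029.
Tolling adds 25 days: March 22, 2029 + 25 days = April 16, 2029.
Tolling adds 10 days: April 16, 2029 + 10 days = April 26, 2029.
April 26, 2029 is a Thursday and not a day the employer's offices are closed, so no extension applies.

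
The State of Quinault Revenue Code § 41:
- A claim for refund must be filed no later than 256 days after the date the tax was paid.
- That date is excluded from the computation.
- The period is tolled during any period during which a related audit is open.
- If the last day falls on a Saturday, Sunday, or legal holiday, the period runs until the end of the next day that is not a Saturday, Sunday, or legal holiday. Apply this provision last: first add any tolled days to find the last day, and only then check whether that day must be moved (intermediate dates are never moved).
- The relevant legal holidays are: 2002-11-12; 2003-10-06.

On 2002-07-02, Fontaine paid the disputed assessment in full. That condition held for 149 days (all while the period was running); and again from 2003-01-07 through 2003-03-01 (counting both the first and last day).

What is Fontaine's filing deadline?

256 days after 2002-07-02 is March 15, 2003.
Tolling adds 149 days: March 15, 2003 + 149 days = August 11, 2003.
From January 7, 2003 through March 1, 2003 inclusive is 54 days; tolling adds 54 days: August 11, 2003 + 54 days = October 4, 2003.
October 4, 2003 is Saturday; October 5, 2003 is Sunday; October 6, 2003 is a listed holiday. The next qualifying day is October 7, 2003.

October 7, 2003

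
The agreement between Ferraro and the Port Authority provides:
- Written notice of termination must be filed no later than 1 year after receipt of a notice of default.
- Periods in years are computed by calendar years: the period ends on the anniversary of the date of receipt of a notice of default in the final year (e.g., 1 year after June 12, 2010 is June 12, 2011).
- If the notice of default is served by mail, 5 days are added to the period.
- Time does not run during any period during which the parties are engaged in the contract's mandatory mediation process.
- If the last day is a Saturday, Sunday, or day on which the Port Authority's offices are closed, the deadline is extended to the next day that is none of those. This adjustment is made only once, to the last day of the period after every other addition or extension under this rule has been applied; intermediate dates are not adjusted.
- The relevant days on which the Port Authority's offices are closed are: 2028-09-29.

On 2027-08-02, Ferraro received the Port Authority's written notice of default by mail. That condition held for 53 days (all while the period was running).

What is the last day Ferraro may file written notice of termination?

1 year after 2027-08-02 is August 2, 2028.
Service was by mail, adding 5 days: August 2, 2028 + 5 days = August 7, 2028.
Tolling adds 53 days: August 7, 2028 + 53 days = September 29, 2028.
September 29, 2028 is a listed holiday; September 30, 2028 is Saturday; October 1, 2028 is Sunday. The next qualifying day is October 2, 2028.

October 2, 2028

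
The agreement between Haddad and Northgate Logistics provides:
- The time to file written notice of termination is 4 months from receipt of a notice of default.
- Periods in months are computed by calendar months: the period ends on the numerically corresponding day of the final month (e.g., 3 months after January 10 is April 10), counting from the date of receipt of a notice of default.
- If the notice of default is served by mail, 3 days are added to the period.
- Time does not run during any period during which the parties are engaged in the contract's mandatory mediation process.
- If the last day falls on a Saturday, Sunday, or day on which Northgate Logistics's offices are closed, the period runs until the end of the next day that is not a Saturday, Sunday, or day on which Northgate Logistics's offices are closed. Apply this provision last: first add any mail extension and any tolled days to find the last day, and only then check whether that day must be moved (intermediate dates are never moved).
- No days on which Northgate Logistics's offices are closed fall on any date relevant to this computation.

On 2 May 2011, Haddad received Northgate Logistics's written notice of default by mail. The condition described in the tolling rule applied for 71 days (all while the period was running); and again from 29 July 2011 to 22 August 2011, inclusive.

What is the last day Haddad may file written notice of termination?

December 12, 2011

4 months after 2 May 2011 is September 2, 2011.
Service was by mail, adding 3 days: September 2, 2011 + 3 days = September 5, 2011.
Tolling adds 71 days: September 5, 2011 + 71 days = November 15, 2011.
From July 29, 2011 through August 22, 2011 inclusive is 25 days; tolling adds 25 days: November 15, 2011 + 25 days = December 10, 2011.
December 10, 2011 is Saturday; December 11, 2011 is Sunday. The next qualifying day is December 12, 2011.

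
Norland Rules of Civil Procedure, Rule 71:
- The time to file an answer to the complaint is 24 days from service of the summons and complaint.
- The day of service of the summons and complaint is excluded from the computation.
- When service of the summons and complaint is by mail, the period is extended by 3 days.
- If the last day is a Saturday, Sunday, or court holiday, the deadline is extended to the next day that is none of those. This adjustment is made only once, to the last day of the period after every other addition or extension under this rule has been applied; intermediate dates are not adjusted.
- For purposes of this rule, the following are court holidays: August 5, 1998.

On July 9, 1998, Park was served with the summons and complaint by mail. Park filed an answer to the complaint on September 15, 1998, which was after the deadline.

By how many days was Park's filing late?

24 days after July 9, 1998 is August 2, 1998.
Service was by mail, adding 3 days: August 2, 1998 + 3 days = August 5, 1998.
August 5, 1998 is a listed holiday. The next qualifying day is August 6, 1998.
The deadline is August 6, 1998; from August 6, 1998 to September 15, 1998 is 40 days.

40 days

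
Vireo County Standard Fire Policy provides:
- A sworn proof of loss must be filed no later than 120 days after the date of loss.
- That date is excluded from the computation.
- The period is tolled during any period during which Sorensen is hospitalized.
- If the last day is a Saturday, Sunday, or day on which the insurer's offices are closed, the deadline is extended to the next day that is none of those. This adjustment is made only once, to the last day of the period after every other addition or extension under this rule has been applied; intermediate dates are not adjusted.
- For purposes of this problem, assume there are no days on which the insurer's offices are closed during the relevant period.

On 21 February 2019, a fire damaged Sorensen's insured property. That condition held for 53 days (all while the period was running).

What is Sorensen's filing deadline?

120 days after 21 February 2019 is June 21, 2019.
Tolling adds 53 days: June 21, 2019 + 53 days = August 13, 2019.
August 13, 2019 is a Tuesday and not a day on which the insurer's offices are closed, so no extension applies.

August 13, 2019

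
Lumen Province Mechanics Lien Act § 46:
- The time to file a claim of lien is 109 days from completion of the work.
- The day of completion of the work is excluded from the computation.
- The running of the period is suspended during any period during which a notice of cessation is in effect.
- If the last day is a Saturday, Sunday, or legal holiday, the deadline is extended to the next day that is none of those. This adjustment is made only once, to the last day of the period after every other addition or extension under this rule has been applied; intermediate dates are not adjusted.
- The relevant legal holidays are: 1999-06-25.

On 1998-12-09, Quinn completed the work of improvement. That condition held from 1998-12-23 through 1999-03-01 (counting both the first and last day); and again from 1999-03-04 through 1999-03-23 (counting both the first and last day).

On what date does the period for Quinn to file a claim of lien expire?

June 28, 1999

109 days after 1998-12-09 is March 28, 1999.
From December 23, 1998 through March 1, 1999 inclusive is 69 days; tolling adds 69 days: March 28, 1999 + 69 days = June 5, 1999.
From March 4, 1999 through March 23, 1999 inclusive is 20 days; tolling adds 20 days: June 5, 1999 + 20 days = June 25, 1999.
June 25, 1999 is a listed holiday; June 26, 1999 is Saturday; June 27, 1999 is Sunday. The next qualifying day is June 28, 1999.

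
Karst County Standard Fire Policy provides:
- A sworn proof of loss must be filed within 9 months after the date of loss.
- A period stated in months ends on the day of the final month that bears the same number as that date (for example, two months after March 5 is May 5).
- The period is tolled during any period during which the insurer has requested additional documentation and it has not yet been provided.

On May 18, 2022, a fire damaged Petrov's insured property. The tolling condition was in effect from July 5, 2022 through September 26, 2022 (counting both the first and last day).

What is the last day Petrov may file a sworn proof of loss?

May 13, 2023

9 months after May 18, 2022 is February 18, 2023.
From July 5, 2022 through September 26, 2022 inclusive is 84 days; tolling adds 84 days: February 18, 2023 + 84 days = May 13, 2023.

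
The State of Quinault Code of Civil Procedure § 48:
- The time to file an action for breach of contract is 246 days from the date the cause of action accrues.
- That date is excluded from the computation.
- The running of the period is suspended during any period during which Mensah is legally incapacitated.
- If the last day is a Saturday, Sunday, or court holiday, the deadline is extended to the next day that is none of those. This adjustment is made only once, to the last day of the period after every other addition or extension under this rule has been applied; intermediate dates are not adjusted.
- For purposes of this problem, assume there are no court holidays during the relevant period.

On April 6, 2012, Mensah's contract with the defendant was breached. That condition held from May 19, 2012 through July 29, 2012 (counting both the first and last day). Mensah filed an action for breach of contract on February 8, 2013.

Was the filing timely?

Yes

246 days after April 6, 2012 is December 8, 2012.
From May 19, 2012 through July 29, 2012 inclusive is 72 days; tolling adds 72 days: December 8, 2012 + 72 days = February 18, 2013.
February 18, 2013 is a Monday and not a court holiday, so no extension applies.
The deadline is February 18, 2013; the filing on February 8, 2013 is on or before that date.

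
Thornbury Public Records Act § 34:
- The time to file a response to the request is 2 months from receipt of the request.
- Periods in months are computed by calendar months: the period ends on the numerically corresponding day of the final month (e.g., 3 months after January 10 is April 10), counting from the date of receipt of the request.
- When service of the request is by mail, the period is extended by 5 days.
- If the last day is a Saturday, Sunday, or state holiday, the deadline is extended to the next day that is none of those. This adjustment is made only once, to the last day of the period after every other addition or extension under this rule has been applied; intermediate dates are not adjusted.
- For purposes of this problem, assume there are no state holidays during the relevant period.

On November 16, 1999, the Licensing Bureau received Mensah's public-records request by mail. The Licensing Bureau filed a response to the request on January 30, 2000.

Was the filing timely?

2 months after November 16, 1999 is January 16, 2000.
Service was by mail, adding 5 days: January 16, 2000 + 5 days = January 21, 2000.
January 21, 2000 is a Friday and not a state holiday, so no extension applies.
The deadline is January 21, 2000; the filing on January 30, 2000 is after that date.

No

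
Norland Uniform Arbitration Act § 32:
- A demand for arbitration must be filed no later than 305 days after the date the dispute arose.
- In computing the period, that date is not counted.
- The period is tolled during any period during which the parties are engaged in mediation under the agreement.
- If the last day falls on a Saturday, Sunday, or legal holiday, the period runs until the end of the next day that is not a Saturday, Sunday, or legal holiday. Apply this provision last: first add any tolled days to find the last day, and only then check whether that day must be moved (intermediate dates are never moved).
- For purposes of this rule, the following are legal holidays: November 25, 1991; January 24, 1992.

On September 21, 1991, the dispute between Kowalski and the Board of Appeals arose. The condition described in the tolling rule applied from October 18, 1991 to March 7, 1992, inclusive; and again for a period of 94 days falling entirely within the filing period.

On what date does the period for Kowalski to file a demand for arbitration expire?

305 days after September 21, 1991 is July 22, 1992.
From October 18, 1991 through March 7, 1992 inclusive is 142 days; tolling adds 142 days: July 22, 1992 + 142 days = December 11, 1992.
Tolling adds 94 days: December 11, 1992 + 94 days = March 15, 1993.
March 15, 1993 is a Monday and not a legal holiday, so no extension applies.

March 15, 1993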